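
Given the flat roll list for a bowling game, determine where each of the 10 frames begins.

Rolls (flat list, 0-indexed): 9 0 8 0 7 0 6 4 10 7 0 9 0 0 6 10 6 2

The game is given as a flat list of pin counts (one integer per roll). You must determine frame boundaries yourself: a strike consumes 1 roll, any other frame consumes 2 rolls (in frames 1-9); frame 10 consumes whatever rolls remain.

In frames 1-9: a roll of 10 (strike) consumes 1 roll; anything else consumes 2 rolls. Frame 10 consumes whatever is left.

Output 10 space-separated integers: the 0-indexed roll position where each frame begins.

Answer: 0 2 4 6 8 9 11 13 15 16

Derivation:
Frame 1 starts at roll index 0: rolls=9,0 (sum=9), consumes 2 rolls
Frame 2 starts at roll index 2: rolls=8,0 (sum=8), consumes 2 rolls
Frame 3 starts at roll index 4: rolls=7,0 (sum=7), consumes 2 rolls
Frame 4 starts at roll index 6: rolls=6,4 (sum=10), consumes 2 rolls
Frame 5 starts at roll index 8: roll=10 (strike), consumes 1 roll
Frame 6 starts at roll index 9: rolls=7,0 (sum=7), consumes 2 rolls
Frame 7 starts at roll index 11: rolls=9,0 (sum=9), consumes 2 rolls
Frame 8 starts at roll index 13: rolls=0,6 (sum=6), consumes 2 rolls
Frame 9 starts at roll index 15: roll=10 (strike), consumes 1 roll
Frame 10 starts at roll index 16: 2 remaining rolls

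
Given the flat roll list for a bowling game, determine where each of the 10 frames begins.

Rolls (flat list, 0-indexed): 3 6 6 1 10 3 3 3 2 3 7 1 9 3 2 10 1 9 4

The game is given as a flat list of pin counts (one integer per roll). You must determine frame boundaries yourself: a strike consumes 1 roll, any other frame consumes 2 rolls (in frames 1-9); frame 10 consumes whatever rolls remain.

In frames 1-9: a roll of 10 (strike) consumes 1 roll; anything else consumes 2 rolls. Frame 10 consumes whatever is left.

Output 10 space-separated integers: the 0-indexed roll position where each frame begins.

Frame 1 starts at roll index 0: rolls=3,6 (sum=9), consumes 2 rolls
Frame 2 starts at roll index 2: rolls=6,1 (sum=7), consumes 2 rolls
Frame 3 starts at roll index 4: roll=10 (strike), consumes 1 roll
Frame 4 starts at roll index 5: rolls=3,3 (sum=6), consumes 2 rolls
Frame 5 starts at roll index 7: rolls=3,2 (sum=5), consumes 2 rolls
Frame 6 starts at roll index 9: rolls=3,7 (sum=10), consumes 2 rolls
Frame 7 starts at roll index 11: rolls=1,9 (sum=10), consumes 2 rolls
Frame 8 starts at roll index 13: rolls=3,2 (sum=5), consumes 2 rolls
Frame 9 starts at roll index 15: roll=10 (strike), consumes 1 roll
Frame 10 starts at roll index 16: 3 remaining rolls

Answer: 0 2 4 5 7 9 11 13 15 16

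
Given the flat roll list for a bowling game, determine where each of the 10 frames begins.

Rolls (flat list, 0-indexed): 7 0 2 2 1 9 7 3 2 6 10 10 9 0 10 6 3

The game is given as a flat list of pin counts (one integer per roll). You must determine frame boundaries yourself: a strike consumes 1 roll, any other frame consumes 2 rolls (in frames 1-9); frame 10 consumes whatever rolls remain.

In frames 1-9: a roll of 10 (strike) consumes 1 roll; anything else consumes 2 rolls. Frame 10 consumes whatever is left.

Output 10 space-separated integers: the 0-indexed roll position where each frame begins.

Frame 1 starts at roll index 0: rolls=7,0 (sum=7), consumes 2 rolls
Frame 2 starts at roll index 2: rolls=2,2 (sum=4), consumes 2 rolls
Frame 3 starts at roll index 4: rolls=1,9 (sum=10), consumes 2 rolls
Frame 4 starts at roll index 6: rolls=7,3 (sum=10), consumes 2 rolls
Frame 5 starts at roll index 8: rolls=2,6 (sum=8), consumes 2 rolls
Frame 6 starts at roll index 10: roll=10 (strike), consumes 1 roll
Frame 7 starts at roll index 11: roll=10 (strike), consumes 1 roll
Frame 8 starts at roll index 12: rolls=9,0 (sum=9), consumes 2 rolls
Frame 9 starts at roll index 14: roll=10 (strike), consumes 1 roll
Frame 10 starts at roll index 15: 2 remaining rolls

Answer: 0 2 4 6 8 10 11 12 14 15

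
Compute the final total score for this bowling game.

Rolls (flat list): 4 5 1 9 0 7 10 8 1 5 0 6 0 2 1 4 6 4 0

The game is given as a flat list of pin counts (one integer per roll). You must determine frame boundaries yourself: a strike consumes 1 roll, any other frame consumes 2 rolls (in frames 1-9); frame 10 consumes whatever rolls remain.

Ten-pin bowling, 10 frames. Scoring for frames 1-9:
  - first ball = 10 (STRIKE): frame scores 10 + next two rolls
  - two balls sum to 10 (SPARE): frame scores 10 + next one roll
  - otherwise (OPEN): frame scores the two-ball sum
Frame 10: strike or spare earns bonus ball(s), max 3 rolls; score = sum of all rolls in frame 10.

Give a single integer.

Frame 1: OPEN (4+5=9). Cumulative: 9
Frame 2: SPARE (1+9=10). 10 + next roll (0) = 10. Cumulative: 19
Frame 3: OPEN (0+7=7). Cumulative: 26
Frame 4: STRIKE. 10 + next two rolls (8+1) = 19. Cumulative: 45
Frame 5: OPEN (8+1=9). Cumulative: 54
Frame 6: OPEN (5+0=5). Cumulative: 59
Frame 7: OPEN (6+0=6). Cumulative: 65
Frame 8: OPEN (2+1=3). Cumulative: 68
Frame 9: SPARE (4+6=10). 10 + next roll (4) = 14. Cumulative: 82
Frame 10: OPEN. Sum of all frame-10 rolls (4+0) = 4. Cumulative: 86

Answer: 86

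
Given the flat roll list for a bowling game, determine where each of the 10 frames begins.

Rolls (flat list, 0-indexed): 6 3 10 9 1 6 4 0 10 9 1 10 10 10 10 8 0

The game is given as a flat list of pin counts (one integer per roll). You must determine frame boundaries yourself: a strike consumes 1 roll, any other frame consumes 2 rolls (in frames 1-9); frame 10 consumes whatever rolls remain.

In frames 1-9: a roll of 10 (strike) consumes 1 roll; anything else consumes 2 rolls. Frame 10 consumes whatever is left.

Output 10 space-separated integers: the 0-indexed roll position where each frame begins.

Frame 1 starts at roll index 0: rolls=6,3 (sum=9), consumes 2 rolls
Frame 2 starts at roll index 2: roll=10 (strike), consumes 1 roll
Frame 3 starts at roll index 3: rolls=9,1 (sum=10), consumes 2 rolls
Frame 4 starts at roll index 5: rolls=6,4 (sum=10), consumes 2 rolls
Frame 5 starts at roll index 7: rolls=0,10 (sum=10), consumes 2 rolls
Frame 6 starts at roll index 9: rolls=9,1 (sum=10), consumes 2 rolls
Frame 7 starts at roll index 11: roll=10 (strike), consumes 1 roll
Frame 8 starts at roll index 12: roll=10 (strike), consumes 1 roll
Frame 9 starts at roll index 13: roll=10 (strike), consumes 1 roll
Frame 10 starts at roll index 14: 3 remaining rolls

Answer: 0 2 3 5 7 9 11 12 13 14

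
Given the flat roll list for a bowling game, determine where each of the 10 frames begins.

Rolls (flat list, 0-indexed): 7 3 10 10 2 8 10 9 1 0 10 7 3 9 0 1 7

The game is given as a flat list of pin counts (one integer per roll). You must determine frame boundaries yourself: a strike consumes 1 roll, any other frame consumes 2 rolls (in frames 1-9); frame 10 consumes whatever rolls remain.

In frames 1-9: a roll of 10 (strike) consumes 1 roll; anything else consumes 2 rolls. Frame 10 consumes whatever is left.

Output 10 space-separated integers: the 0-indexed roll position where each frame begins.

Frame 1 starts at roll index 0: rolls=7,3 (sum=10), consumes 2 rolls
Frame 2 starts at roll index 2: roll=10 (strike), consumes 1 roll
Frame 3 starts at roll index 3: roll=10 (strike), consumes 1 roll
Frame 4 starts at roll index 4: rolls=2,8 (sum=10), consumes 2 rolls
Frame 5 starts at roll index 6: roll=10 (strike), consumes 1 roll
Frame 6 starts at roll index 7: rolls=9,1 (sum=10), consumes 2 rolls
Frame 7 starts at roll index 9: rolls=0,10 (sum=10), consumes 2 rolls
Frame 8 starts at roll index 11: rolls=7,3 (sum=10), consumes 2 rolls
Frame 9 starts at roll index 13: rolls=9,0 (sum=9), consumes 2 rolls
Frame 10 starts at roll index 15: 2 remaining rolls

Answer: 0 2 3 4 6 7 9 11 13 15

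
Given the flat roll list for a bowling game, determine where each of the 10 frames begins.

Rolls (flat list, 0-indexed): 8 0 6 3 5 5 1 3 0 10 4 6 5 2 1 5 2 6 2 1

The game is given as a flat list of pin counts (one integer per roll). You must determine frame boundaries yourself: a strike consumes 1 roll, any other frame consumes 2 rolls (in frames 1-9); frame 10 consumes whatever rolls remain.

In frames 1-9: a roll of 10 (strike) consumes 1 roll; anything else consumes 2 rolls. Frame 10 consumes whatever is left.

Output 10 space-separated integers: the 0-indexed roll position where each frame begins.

Frame 1 starts at roll index 0: rolls=8,0 (sum=8), consumes 2 rolls
Frame 2 starts at roll index 2: rolls=6,3 (sum=9), consumes 2 rolls
Frame 3 starts at roll index 4: rolls=5,5 (sum=10), consumes 2 rolls
Frame 4 starts at roll index 6: rolls=1,3 (sum=4), consumes 2 rolls
Frame 5 starts at roll index 8: rolls=0,10 (sum=10), consumes 2 rolls
Frame 6 starts at roll index 10: rolls=4,6 (sum=10), consumes 2 rolls
Frame 7 starts at roll index 12: rolls=5,2 (sum=7), consumes 2 rolls
Frame 8 starts at roll index 14: rolls=1,5 (sum=6), consumes 2 rolls
Frame 9 starts at roll index 16: rolls=2,6 (sum=8), consumes 2 rolls
Frame 10 starts at roll index 18: 2 remaining rolls

Answer: 0 2 4 6 8 10 12 14 16 18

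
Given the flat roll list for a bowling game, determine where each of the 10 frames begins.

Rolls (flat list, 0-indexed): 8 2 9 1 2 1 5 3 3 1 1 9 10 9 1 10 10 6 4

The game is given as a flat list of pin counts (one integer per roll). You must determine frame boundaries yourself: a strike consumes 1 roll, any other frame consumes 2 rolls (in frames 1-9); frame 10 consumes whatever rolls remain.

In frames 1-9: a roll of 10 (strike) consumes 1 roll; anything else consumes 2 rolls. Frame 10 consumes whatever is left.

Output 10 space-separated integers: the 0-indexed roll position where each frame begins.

Frame 1 starts at roll index 0: rolls=8,2 (sum=10), consumes 2 rolls
Frame 2 starts at roll index 2: rolls=9,1 (sum=10), consumes 2 rolls
Frame 3 starts at roll index 4: rolls=2,1 (sum=3), consumes 2 rolls
Frame 4 starts at roll index 6: rolls=5,3 (sum=8), consumes 2 rolls
Frame 5 starts at roll index 8: rolls=3,1 (sum=4), consumes 2 rolls
Frame 6 starts at roll index 10: rolls=1,9 (sum=10), consumes 2 rolls
Frame 7 starts at roll index 12: roll=10 (strike), consumes 1 roll
Frame 8 starts at roll index 13: rolls=9,1 (sum=10), consumes 2 rolls
Frame 9 starts at roll index 15: roll=10 (strike), consumes 1 roll
Frame 10 starts at roll index 16: 3 remaining rolls

Answer: 0 2 4 6 8 10 12 13 15 16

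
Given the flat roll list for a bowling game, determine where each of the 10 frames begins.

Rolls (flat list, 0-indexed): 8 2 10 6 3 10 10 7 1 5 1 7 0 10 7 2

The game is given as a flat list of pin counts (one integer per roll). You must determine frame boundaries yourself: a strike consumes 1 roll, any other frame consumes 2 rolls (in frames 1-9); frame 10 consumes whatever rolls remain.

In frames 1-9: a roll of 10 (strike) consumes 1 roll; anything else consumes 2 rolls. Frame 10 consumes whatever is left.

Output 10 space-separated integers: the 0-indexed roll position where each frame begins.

Answer: 0 2 3 5 6 7 9 11 13 14

Derivation:
Frame 1 starts at roll index 0: rolls=8,2 (sum=10), consumes 2 rolls
Frame 2 starts at roll index 2: roll=10 (strike), consumes 1 roll
Frame 3 starts at roll index 3: rolls=6,3 (sum=9), consumes 2 rolls
Frame 4 starts at roll index 5: roll=10 (strike), consumes 1 roll
Frame 5 starts at roll index 6: roll=10 (strike), consumes 1 roll
Frame 6 starts at roll index 7: rolls=7,1 (sum=8), consumes 2 rolls
Frame 7 starts at roll index 9: rolls=5,1 (sum=6), consumes 2 rolls
Frame 8 starts at roll index 11: rolls=7,0 (sum=7), consumes 2 rolls
Frame 9 starts at roll index 13: roll=10 (strike), consumes 1 roll
Frame 10 starts at roll index 14: 2 remaining rolls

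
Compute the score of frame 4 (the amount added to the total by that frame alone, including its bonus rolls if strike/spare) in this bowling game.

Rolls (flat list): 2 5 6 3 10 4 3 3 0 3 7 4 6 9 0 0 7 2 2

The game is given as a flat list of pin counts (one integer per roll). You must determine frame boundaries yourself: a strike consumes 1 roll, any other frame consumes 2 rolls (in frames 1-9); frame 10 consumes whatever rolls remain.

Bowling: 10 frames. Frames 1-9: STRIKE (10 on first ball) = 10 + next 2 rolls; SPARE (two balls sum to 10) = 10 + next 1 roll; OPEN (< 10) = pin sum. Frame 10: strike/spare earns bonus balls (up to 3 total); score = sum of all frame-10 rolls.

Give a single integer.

Answer: 7

Derivation:
Frame 1: OPEN (2+5=7). Cumulative: 7
Frame 2: OPEN (6+3=9). Cumulative: 16
Frame 3: STRIKE. 10 + next two rolls (4+3) = 17. Cumulative: 33
Frame 4: OPEN (4+3=7). Cumulative: 40
Frame 5: OPEN (3+0=3). Cumulative: 43
Frame 6: SPARE (3+7=10). 10 + next roll (4) = 14. Cumulative: 57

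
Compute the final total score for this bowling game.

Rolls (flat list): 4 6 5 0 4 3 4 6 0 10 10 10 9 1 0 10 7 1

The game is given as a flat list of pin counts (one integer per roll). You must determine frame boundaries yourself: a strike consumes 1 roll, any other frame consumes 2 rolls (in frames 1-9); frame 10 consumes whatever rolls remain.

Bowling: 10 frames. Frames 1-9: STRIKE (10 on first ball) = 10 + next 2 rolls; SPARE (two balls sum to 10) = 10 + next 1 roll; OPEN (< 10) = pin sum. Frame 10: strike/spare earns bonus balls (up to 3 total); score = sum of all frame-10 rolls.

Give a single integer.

Frame 1: SPARE (4+6=10). 10 + next roll (5) = 15. Cumulative: 15
Frame 2: OPEN (5+0=5). Cumulative: 20
Frame 3: OPEN (4+3=7). Cumulative: 27
Frame 4: SPARE (4+6=10). 10 + next roll (0) = 10. Cumulative: 37
Frame 5: SPARE (0+10=10). 10 + next roll (10) = 20. Cumulative: 57
Frame 6: STRIKE. 10 + next two rolls (10+9) = 29. Cumulative: 86
Frame 7: STRIKE. 10 + next two rolls (9+1) = 20. Cumulative: 106
Frame 8: SPARE (9+1=10). 10 + next roll (0) = 10. Cumulative: 116
Frame 9: SPARE (0+10=10). 10 + next roll (7) = 17. Cumulative: 133
Frame 10: OPEN. Sum of all frame-10 rolls (7+1) = 8. Cumulative: 141

Answer: 141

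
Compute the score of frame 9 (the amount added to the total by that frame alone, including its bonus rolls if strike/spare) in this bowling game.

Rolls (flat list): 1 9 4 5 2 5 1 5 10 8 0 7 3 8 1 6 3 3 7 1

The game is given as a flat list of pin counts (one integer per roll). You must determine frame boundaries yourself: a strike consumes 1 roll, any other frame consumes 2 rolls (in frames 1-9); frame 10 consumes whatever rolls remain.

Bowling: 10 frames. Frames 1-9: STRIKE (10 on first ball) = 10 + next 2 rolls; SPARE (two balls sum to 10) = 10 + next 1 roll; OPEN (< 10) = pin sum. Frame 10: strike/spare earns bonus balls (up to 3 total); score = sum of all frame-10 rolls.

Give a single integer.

Answer: 9

Derivation:
Frame 1: SPARE (1+9=10). 10 + next roll (4) = 14. Cumulative: 14
Frame 2: OPEN (4+5=9). Cumulative: 23
Frame 3: OPEN (2+5=7). Cumulative: 30
Frame 4: OPEN (1+5=6). Cumulative: 36
Frame 5: STRIKE. 10 + next two rolls (8+0) = 18. Cumulative: 54
Frame 6: OPEN (8+0=8). Cumulative: 62
Frame 7: SPARE (7+3=10). 10 + next roll (8) = 18. Cumulative: 80
Frame 8: OPEN (8+1=9). Cumulative: 89
Frame 9: OPEN (6+3=9). Cumulative: 98
Frame 10: SPARE. Sum of all frame-10 rolls (3+7+1) = 11. Cumulative: 109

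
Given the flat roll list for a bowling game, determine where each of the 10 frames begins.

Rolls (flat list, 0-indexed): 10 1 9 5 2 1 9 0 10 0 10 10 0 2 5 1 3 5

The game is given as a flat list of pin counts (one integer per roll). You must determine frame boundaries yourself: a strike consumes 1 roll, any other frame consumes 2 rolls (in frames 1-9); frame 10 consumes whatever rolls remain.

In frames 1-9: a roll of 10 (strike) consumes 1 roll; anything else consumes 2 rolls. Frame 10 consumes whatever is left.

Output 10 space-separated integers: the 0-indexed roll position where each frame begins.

Frame 1 starts at roll index 0: roll=10 (strike), consumes 1 roll
Frame 2 starts at roll index 1: rolls=1,9 (sum=10), consumes 2 rolls
Frame 3 starts at roll index 3: rolls=5,2 (sum=7), consumes 2 rolls
Frame 4 starts at roll index 5: rolls=1,9 (sum=10), consumes 2 rolls
Frame 5 starts at roll index 7: rolls=0,10 (sum=10), consumes 2 rolls
Frame 6 starts at roll index 9: rolls=0,10 (sum=10), consumes 2 rolls
Frame 7 starts at roll index 11: roll=10 (strike), consumes 1 roll
Frame 8 starts at roll index 12: rolls=0,2 (sum=2), consumes 2 rolls
Frame 9 starts at roll index 14: rolls=5,1 (sum=6), consumes 2 rolls
Frame 10 starts at roll index 16: 2 remaining rolls

Answer: 0 1 3 5 7 9 11 12 14 16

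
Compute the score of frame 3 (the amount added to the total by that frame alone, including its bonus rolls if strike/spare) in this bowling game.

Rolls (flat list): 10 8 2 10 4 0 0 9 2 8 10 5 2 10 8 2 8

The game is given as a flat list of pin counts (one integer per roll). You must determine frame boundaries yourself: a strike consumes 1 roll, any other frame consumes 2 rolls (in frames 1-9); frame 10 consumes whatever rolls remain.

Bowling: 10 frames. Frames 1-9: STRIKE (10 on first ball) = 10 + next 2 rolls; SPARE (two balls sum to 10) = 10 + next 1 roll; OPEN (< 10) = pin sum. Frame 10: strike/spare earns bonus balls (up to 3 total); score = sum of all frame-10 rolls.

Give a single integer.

Answer: 14

Derivation:
Frame 1: STRIKE. 10 + next two rolls (8+2) = 20. Cumulative: 20
Frame 2: SPARE (8+2=10). 10 + next roll (10) = 20. Cumulative: 40
Frame 3: STRIKE. 10 + next two rolls (4+0) = 14. Cumulative: 54
Frame 4: OPEN (4+0=4). Cumulative: 58
Frame 5: OPEN (0+9=9). Cumulative: 67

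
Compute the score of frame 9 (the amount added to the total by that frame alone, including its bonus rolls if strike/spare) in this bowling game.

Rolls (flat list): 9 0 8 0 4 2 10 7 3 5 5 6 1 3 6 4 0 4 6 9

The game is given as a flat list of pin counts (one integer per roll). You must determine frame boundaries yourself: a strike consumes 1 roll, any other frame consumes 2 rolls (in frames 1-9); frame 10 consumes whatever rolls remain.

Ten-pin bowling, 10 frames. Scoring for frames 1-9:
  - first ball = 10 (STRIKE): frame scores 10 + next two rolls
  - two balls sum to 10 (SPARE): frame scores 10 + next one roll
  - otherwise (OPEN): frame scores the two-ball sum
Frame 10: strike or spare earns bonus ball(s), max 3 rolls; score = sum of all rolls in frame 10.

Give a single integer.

Frame 1: OPEN (9+0=9). Cumulative: 9
Frame 2: OPEN (8+0=8). Cumulative: 17
Frame 3: OPEN (4+2=6). Cumulative: 23
Frame 4: STRIKE. 10 + next two rolls (7+3) = 20. Cumulative: 43
Frame 5: SPARE (7+3=10). 10 + next roll (5) = 15. Cumulative: 58
Frame 6: SPARE (5+5=10). 10 + next roll (6) = 16. Cumulative: 74
Frame 7: OPEN (6+1=7). Cumulative: 81
Frame 8: OPEN (3+6=9). Cumulative: 90
Frame 9: OPEN (4+0=4). Cumulative: 94
Frame 10: SPARE. Sum of all frame-10 rolls (4+6+9) = 19. Cumulative: 113

Answer: 4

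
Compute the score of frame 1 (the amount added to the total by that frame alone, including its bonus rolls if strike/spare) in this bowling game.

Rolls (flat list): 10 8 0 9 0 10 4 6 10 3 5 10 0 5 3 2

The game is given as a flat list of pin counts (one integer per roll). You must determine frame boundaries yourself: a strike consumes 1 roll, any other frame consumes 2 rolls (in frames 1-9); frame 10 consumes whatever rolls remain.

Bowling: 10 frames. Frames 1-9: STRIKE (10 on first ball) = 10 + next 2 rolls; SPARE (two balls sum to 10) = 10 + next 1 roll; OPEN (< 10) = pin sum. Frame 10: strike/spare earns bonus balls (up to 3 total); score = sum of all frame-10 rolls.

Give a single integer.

Answer: 18

Derivation:
Frame 1: STRIKE. 10 + next two rolls (8+0) = 18. Cumulative: 18
Frame 2: OPEN (8+0=8). Cumulative: 26
Frame 3: OPEN (9+0=9). Cumulative: 35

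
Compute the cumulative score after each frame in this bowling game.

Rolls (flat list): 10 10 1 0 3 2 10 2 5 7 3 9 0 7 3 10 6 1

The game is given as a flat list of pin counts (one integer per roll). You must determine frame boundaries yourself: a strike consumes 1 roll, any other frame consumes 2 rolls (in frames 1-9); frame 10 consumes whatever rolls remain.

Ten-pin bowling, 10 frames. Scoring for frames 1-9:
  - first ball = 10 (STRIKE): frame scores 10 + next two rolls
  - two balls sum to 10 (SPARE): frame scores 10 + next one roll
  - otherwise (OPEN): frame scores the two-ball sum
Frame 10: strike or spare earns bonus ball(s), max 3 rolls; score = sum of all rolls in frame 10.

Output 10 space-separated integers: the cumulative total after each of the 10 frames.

Answer: 21 32 33 38 55 62 81 90 110 127

Derivation:
Frame 1: STRIKE. 10 + next two rolls (10+1) = 21. Cumulative: 21
Frame 2: STRIKE. 10 + next two rolls (1+0) = 11. Cumulative: 32
Frame 3: OPEN (1+0=1). Cumulative: 33
Frame 4: OPEN (3+2=5). Cumulative: 38
Frame 5: STRIKE. 10 + next two rolls (2+5) = 17. Cumulative: 55
Frame 6: OPEN (2+5=7). Cumulative: 62
Frame 7: SPARE (7+3=10). 10 + next roll (9) = 19. Cumulative: 81
Frame 8: OPEN (9+0=9). Cumulative: 90
Frame 9: SPARE (7+3=10). 10 + next roll (10) = 20. Cumulative: 110
Frame 10: STRIKE. Sum of all frame-10 rolls (10+6+1) = 17. Cumulative: 127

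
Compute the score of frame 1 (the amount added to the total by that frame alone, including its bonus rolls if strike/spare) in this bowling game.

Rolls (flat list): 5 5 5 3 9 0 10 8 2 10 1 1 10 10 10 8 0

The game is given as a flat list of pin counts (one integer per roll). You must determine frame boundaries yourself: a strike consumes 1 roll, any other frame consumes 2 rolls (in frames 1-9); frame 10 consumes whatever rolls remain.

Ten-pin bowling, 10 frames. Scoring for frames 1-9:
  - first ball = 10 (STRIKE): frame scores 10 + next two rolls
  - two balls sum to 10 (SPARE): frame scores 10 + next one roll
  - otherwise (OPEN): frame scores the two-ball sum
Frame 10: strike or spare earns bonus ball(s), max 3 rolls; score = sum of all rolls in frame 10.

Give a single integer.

Frame 1: SPARE (5+5=10). 10 + next roll (5) = 15. Cumulative: 15
Frame 2: OPEN (5+3=8). Cumulative: 23
Frame 3: OPEN (9+0=9). Cumulative: 32

Answer: 15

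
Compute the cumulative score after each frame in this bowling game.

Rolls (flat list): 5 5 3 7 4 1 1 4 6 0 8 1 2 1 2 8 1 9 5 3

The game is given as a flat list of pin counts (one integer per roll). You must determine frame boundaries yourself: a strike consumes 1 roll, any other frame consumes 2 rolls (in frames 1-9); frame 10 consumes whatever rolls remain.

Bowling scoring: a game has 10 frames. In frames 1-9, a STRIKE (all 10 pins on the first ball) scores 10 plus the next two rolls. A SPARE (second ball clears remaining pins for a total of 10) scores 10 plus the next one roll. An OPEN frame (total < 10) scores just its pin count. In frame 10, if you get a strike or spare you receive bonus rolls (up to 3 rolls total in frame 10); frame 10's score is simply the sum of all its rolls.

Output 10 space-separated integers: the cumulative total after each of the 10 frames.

Answer: 13 27 32 37 43 52 55 66 81 89

Derivation:
Frame 1: SPARE (5+5=10). 10 + next roll (3) = 13. Cumulative: 13
Frame 2: SPARE (3+7=10). 10 + next roll (4) = 14. Cumulative: 27
Frame 3: OPEN (4+1=5). Cumulative: 32
Frame 4: OPEN (1+4=5). Cumulative: 37
Frame 5: OPEN (6+0=6). Cumulative: 43
Frame 6: OPEN (8+1=9). Cumulative: 52
Frame 7: OPEN (2+1=3). Cumulative: 55
Frame 8: SPARE (2+8=10). 10 + next roll (1) = 11. Cumulative: 66
Frame 9: SPARE (1+9=10). 10 + next roll (5) = 15. Cumulative: 81
Frame 10: OPEN. Sum of all frame-10 rolls (5+3) = 8. Cumulative: 89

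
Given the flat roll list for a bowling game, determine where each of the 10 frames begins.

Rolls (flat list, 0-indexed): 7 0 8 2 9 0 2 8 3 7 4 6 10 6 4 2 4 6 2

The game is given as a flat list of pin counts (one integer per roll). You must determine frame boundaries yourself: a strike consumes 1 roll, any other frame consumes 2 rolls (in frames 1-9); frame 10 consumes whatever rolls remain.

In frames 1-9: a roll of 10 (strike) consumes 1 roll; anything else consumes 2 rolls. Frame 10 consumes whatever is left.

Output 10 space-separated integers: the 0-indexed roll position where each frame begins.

Answer: 0 2 4 6 8 10 12 13 15 17

Derivation:
Frame 1 starts at roll index 0: rolls=7,0 (sum=7), consumes 2 rolls
Frame 2 starts at roll index 2: rolls=8,2 (sum=10), consumes 2 rolls
Frame 3 starts at roll index 4: rolls=9,0 (sum=9), consumes 2 rolls
Frame 4 starts at roll index 6: rolls=2,8 (sum=10), consumes 2 rolls
Frame 5 starts at roll index 8: rolls=3,7 (sum=10), consumes 2 rolls
Frame 6 starts at roll index 10: rolls=4,6 (sum=10), consumes 2 rolls
Frame 7 starts at roll index 12: roll=10 (strike), consumes 1 roll
Frame 8 starts at roll index 13: rolls=6,4 (sum=10), consumes 2 rolls
Frame 9 starts at roll index 15: rolls=2,4 (sum=6), consumes 2 rolls
Frame 10 starts at roll index 17: 2 remaining rolls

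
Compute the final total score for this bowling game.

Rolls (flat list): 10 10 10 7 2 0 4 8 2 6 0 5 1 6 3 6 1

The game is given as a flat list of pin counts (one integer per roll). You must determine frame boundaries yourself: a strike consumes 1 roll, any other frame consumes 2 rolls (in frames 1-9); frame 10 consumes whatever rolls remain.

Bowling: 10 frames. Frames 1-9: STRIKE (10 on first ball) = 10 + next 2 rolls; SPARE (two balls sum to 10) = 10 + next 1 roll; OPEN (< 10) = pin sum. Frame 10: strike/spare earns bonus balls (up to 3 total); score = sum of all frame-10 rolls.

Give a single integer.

Frame 1: STRIKE. 10 + next two rolls (10+10) = 30. Cumulative: 30
Frame 2: STRIKE. 10 + next two rolls (10+7) = 27. Cumulative: 57
Frame 3: STRIKE. 10 + next two rolls (7+2) = 19. Cumulative: 76
Frame 4: OPEN (7+2=9). Cumulative: 85
Frame 5: OPEN (0+4=4). Cumulative: 89
Frame 6: SPARE (8+2=10). 10 + next roll (6) = 16. Cumulative: 105
Frame 7: OPEN (6+0=6). Cumulative: 111
Frame 8: OPEN (5+1=6). Cumulative: 117
Frame 9: OPEN (6+3=9). Cumulative: 126
Frame 10: OPEN. Sum of all frame-10 rolls (6+1) = 7. Cumulative: 133

Answer: 133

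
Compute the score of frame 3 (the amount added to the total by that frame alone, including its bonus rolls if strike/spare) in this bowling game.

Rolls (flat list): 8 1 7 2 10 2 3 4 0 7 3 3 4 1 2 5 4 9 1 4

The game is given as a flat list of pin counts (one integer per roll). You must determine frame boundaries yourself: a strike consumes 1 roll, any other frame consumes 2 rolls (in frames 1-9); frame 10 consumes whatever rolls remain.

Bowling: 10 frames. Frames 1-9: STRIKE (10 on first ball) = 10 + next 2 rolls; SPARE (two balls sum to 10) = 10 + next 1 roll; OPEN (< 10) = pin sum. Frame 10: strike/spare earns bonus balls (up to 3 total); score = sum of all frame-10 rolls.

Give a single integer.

Frame 1: OPEN (8+1=9). Cumulative: 9
Frame 2: OPEN (7+2=9). Cumulative: 18
Frame 3: STRIKE. 10 + next two rolls (2+3) = 15. Cumulative: 33
Frame 4: OPEN (2+3=5). Cumulative: 38
Frame 5: OPEN (4+0=4). Cumulative: 42

Answer: 15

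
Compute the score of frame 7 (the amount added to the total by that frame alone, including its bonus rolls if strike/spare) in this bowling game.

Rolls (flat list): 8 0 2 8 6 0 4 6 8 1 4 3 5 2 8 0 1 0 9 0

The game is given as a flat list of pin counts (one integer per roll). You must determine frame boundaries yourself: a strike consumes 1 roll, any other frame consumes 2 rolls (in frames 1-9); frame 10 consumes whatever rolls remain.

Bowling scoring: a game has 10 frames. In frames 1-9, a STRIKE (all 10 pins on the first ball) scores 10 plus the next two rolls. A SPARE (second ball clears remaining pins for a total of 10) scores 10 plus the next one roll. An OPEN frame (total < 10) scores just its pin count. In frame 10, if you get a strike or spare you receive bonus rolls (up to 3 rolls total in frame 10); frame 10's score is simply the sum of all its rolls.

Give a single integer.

Answer: 7

Derivation:
Frame 1: OPEN (8+0=8). Cumulative: 8
Frame 2: SPARE (2+8=10). 10 + next roll (6) = 16. Cumulative: 24
Frame 3: OPEN (6+0=6). Cumulative: 30
Frame 4: SPARE (4+6=10). 10 + next roll (8) = 18. Cumulative: 48
Frame 5: OPEN (8+1=9). Cumulative: 57
Frame 6: OPEN (4+3=7). Cumulative: 64
Frame 7: OPEN (5+2=7). Cumulative: 71
Frame 8: OPEN (8+0=8). Cumulative: 79
Frame 9: OPEN (1+0=1). Cumulative: 80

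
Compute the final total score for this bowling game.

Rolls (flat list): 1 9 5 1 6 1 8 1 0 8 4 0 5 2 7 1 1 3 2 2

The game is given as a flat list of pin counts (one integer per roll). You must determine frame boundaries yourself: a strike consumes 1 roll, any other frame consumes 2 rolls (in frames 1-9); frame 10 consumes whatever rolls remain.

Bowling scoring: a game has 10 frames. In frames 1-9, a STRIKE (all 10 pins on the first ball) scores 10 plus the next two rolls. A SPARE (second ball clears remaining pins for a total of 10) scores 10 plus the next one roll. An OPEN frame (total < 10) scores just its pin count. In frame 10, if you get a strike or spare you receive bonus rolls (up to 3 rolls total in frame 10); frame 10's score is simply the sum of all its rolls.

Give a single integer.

Answer: 72

Derivation:
Frame 1: SPARE (1+9=10). 10 + next roll (5) = 15. Cumulative: 15
Frame 2: OPEN (5+1=6). Cumulative: 21
Frame 3: OPEN (6+1=7). Cumulative: 28
Frame 4: OPEN (8+1=9). Cumulative: 37
Frame 5: OPEN (0+8=8). Cumulative: 45
Frame 6: OPEN (4+0=4). Cumulative: 49
Frame 7: OPEN (5+2=7). Cumulative: 56
Frame 8: OPEN (7+1=8). Cumulative: 64
Frame 9: OPEN (1+3=4). Cumulative: 68
Frame 10: OPEN. Sum of all frame-10 rolls (2+2) = 4. Cumulative: 72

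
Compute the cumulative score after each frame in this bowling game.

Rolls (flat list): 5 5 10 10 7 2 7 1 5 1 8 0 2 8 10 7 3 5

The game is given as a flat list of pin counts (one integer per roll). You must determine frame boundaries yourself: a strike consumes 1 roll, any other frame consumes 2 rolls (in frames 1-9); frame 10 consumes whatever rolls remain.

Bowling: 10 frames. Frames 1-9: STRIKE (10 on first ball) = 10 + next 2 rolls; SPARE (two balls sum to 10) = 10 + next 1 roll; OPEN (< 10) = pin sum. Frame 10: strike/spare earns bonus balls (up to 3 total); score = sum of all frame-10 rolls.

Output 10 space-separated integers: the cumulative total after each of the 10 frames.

Frame 1: SPARE (5+5=10). 10 + next roll (10) = 20. Cumulative: 20
Frame 2: STRIKE. 10 + next two rolls (10+7) = 27. Cumulative: 47
Frame 3: STRIKE. 10 + next two rolls (7+2) = 19. Cumulative: 66
Frame 4: OPEN (7+2=9). Cumulative: 75
Frame 5: OPEN (7+1=8). Cumulative: 83
Frame 6: OPEN (5+1=6). Cumulative: 89
Frame 7: OPEN (8+0=8). Cumulative: 97
Frame 8: SPARE (2+8=10). 10 + next roll (10) = 20. Cumulative: 117
Frame 9: STRIKE. 10 + next two rolls (7+3) = 20. Cumulative: 137
Frame 10: SPARE. Sum of all frame-10 rolls (7+3+5) = 15. Cumulative: 152

Answer: 20 47 66 75 83 89 97 117 137 152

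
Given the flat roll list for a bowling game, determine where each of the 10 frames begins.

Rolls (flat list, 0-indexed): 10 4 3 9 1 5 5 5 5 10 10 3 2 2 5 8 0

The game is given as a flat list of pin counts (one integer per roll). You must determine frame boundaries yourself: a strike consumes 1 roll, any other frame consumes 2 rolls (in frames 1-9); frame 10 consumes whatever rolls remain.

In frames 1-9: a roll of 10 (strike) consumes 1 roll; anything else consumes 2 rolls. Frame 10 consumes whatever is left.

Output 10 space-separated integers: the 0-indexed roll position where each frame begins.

Frame 1 starts at roll index 0: roll=10 (strike), consumes 1 roll
Frame 2 starts at roll index 1: rolls=4,3 (sum=7), consumes 2 rolls
Frame 3 starts at roll index 3: rolls=9,1 (sum=10), consumes 2 rolls
Frame 4 starts at roll index 5: rolls=5,5 (sum=10), consumes 2 rolls
Frame 5 starts at roll index 7: rolls=5,5 (sum=10), consumes 2 rolls
Frame 6 starts at roll index 9: roll=10 (strike), consumes 1 roll
Frame 7 starts at roll index 10: roll=10 (strike), consumes 1 roll
Frame 8 starts at roll index 11: rolls=3,2 (sum=5), consumes 2 rolls
Frame 9 starts at roll index 13: rolls=2,5 (sum=7), consumes 2 rolls
Frame 10 starts at roll index 15: 2 remaining rolls

Answer: 0 1 3 5 7 9 10 11 13 15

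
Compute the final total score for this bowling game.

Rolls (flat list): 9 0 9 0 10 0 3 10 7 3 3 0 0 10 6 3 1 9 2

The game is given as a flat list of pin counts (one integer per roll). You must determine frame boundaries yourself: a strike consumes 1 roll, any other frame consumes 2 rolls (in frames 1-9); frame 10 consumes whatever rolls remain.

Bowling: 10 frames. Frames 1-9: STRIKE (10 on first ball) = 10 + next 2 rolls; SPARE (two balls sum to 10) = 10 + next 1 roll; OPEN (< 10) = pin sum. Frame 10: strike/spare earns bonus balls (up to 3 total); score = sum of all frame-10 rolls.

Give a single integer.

Answer: 107

Derivation:
Frame 1: OPEN (9+0=9). Cumulative: 9
Frame 2: OPEN (9+0=9). Cumulative: 18
Frame 3: STRIKE. 10 + next two rolls (0+3) = 13. Cumulative: 31
Frame 4: OPEN (0+3=3). Cumulative: 34
Frame 5: STRIKE. 10 + next two rolls (7+3) = 20. Cumulative: 54
Frame 6: SPARE (7+3=10). 10 + next roll (3) = 13. Cumulative: 67
Frame 7: OPEN (3+0=3). Cumulative: 70
Frame 8: SPARE (0+10=10). 10 + next roll (6) = 16. Cumulative: 86
Frame 9: OPEN (6+3=9). Cumulative: 95
Frame 10: SPARE. Sum of all frame-10 rolls (1+9+2) = 12. Cumulative: 107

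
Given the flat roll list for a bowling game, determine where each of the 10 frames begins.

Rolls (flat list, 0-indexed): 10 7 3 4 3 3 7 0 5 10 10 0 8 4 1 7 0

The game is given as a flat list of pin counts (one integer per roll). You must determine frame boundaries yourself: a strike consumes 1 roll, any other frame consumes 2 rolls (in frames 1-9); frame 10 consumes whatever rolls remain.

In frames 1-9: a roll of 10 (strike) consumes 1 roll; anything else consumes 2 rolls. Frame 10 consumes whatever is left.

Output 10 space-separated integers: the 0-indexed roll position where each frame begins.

Frame 1 starts at roll index 0: roll=10 (strike), consumes 1 roll
Frame 2 starts at roll index 1: rolls=7,3 (sum=10), consumes 2 rolls
Frame 3 starts at roll index 3: rolls=4,3 (sum=7), consumes 2 rolls
Frame 4 starts at roll index 5: rolls=3,7 (sum=10), consumes 2 rolls
Frame 5 starts at roll index 7: rolls=0,5 (sum=5), consumes 2 rolls
Frame 6 starts at roll index 9: roll=10 (strike), consumes 1 roll
Frame 7 starts at roll index 10: roll=10 (strike), consumes 1 roll
Frame 8 starts at roll index 11: rolls=0,8 (sum=8), consumes 2 rolls
Frame 9 starts at roll index 13: rolls=4,1 (sum=5), consumes 2 rolls
Frame 10 starts at roll index 15: 2 remaining rolls

Answer: 0 1 3 5 7 9 10 11 13 15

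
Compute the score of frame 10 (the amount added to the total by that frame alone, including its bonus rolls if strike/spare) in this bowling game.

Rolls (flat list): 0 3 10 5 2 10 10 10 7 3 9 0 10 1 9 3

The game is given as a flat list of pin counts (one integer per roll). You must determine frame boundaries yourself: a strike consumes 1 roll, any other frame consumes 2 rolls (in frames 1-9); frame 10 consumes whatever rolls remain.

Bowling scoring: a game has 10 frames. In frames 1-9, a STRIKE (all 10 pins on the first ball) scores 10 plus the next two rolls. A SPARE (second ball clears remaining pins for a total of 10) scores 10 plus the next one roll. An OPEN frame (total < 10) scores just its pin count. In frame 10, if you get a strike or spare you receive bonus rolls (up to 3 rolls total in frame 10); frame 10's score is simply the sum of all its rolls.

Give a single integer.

Frame 1: OPEN (0+3=3). Cumulative: 3
Frame 2: STRIKE. 10 + next two rolls (5+2) = 17. Cumulative: 20
Frame 3: OPEN (5+2=7). Cumulative: 27
Frame 4: STRIKE. 10 + next two rolls (10+10) = 30. Cumulative: 57
Frame 5: STRIKE. 10 + next two rolls (10+7) = 27. Cumulative: 84
Frame 6: STRIKE. 10 + next two rolls (7+3) = 20. Cumulative: 104
Frame 7: SPARE (7+3=10). 10 + next roll (9) = 19. Cumulative: 123
Frame 8: OPEN (9+0=9). Cumulative: 132
Frame 9: STRIKE. 10 + next two rolls (1+9) = 20. Cumulative: 152
Frame 10: SPARE. Sum of all frame-10 rolls (1+9+3) = 13. Cumulative: 165

Answer: 13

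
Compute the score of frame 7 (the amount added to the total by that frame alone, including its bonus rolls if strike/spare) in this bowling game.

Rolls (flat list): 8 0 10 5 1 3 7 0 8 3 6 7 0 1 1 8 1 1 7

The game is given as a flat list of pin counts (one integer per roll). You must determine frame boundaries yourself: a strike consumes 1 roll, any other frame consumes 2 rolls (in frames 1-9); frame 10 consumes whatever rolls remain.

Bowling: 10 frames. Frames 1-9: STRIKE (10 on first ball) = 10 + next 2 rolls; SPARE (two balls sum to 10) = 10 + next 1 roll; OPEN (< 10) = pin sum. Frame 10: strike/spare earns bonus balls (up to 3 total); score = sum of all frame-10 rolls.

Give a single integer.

Answer: 7

Derivation:
Frame 1: OPEN (8+0=8). Cumulative: 8
Frame 2: STRIKE. 10 + next two rolls (5+1) = 16. Cumulative: 24
Frame 3: OPEN (5+1=6). Cumulative: 30
Frame 4: SPARE (3+7=10). 10 + next roll (0) = 10. Cumulative: 40
Frame 5: OPEN (0+8=8). Cumulative: 48
Frame 6: OPEN (3+6=9). Cumulative: 57
Frame 7: OPEN (7+0=7). Cumulative: 64
Frame 8: OPEN (1+1=2). Cumulative: 66
Frame 9: OPEN (8+1=9). Cumulative: 75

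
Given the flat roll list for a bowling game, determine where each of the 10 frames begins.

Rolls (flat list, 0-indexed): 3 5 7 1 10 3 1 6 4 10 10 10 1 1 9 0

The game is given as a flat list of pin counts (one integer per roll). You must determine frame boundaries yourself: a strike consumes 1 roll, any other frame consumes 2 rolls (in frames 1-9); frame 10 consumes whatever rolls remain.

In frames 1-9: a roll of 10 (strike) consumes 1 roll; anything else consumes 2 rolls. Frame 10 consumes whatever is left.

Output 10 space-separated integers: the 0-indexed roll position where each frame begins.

Answer: 0 2 4 5 7 9 10 11 12 14

Derivation:
Frame 1 starts at roll index 0: rolls=3,5 (sum=8), consumes 2 rolls
Frame 2 starts at roll index 2: rolls=7,1 (sum=8), consumes 2 rolls
Frame 3 starts at roll index 4: roll=10 (strike), consumes 1 roll
Frame 4 starts at roll index 5: rolls=3,1 (sum=4), consumes 2 rolls
Frame 5 starts at roll index 7: rolls=6,4 (sum=10), consumes 2 rolls
Frame 6 starts at roll index 9: roll=10 (strike), consumes 1 roll
Frame 7 starts at roll index 10: roll=10 (strike), consumes 1 roll
Frame 8 starts at roll index 11: roll=10 (strike), consumes 1 roll
Frame 9 starts at roll index 12: rolls=1,1 (sum=2), consumes 2 rolls
Frame 10 starts at roll index 14: 2 remaining rolls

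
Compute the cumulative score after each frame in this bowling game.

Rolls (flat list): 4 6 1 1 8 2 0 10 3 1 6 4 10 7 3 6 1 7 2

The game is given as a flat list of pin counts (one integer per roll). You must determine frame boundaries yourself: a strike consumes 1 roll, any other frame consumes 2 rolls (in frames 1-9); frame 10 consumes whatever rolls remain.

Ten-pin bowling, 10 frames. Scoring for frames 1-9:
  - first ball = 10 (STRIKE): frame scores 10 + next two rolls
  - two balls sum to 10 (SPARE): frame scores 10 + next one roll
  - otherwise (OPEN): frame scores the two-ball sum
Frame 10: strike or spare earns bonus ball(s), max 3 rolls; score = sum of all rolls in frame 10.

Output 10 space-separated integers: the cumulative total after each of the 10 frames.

Answer: 11 13 23 36 40 60 80 96 103 112

Derivation:
Frame 1: SPARE (4+6=10). 10 + next roll (1) = 11. Cumulative: 11
Frame 2: OPEN (1+1=2). Cumulative: 13
Frame 3: SPARE (8+2=10). 10 + next roll (0) = 10. Cumulative: 23
Frame 4: SPARE (0+10=10). 10 + next roll (3) = 13. Cumulative: 36
Frame 5: OPEN (3+1=4). Cumulative: 40
Frame 6: SPARE (6+4=10). 10 + next roll (10) = 20. Cumulative: 60
Frame 7: STRIKE. 10 + next two rolls (7+3) = 20. Cumulative: 80
Frame 8: SPARE (7+3=10). 10 + next roll (6) = 16. Cumulative: 96
Frame 9: OPEN (6+1=7). Cumulative: 103
Frame 10: OPEN. Sum of all frame-10 rolls (7+2) = 9. Cumulative: 112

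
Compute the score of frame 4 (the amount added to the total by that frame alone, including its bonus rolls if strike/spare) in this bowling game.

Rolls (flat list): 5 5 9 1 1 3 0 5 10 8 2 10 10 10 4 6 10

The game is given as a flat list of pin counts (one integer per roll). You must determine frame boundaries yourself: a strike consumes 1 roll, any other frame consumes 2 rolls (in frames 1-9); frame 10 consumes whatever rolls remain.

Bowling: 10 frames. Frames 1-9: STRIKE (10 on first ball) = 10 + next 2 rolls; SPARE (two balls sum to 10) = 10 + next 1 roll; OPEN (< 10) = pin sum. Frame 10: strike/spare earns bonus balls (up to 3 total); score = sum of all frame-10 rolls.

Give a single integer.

Frame 1: SPARE (5+5=10). 10 + next roll (9) = 19. Cumulative: 19
Frame 2: SPARE (9+1=10). 10 + next roll (1) = 11. Cumulative: 30
Frame 3: OPEN (1+3=4). Cumulative: 34
Frame 4: OPEN (0+5=5). Cumulative: 39
Frame 5: STRIKE. 10 + next two rolls (8+2) = 20. Cumulative: 59
Frame 6: SPARE (8+2=10). 10 + next roll (10) = 20. Cumulative: 79

Answer: 5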